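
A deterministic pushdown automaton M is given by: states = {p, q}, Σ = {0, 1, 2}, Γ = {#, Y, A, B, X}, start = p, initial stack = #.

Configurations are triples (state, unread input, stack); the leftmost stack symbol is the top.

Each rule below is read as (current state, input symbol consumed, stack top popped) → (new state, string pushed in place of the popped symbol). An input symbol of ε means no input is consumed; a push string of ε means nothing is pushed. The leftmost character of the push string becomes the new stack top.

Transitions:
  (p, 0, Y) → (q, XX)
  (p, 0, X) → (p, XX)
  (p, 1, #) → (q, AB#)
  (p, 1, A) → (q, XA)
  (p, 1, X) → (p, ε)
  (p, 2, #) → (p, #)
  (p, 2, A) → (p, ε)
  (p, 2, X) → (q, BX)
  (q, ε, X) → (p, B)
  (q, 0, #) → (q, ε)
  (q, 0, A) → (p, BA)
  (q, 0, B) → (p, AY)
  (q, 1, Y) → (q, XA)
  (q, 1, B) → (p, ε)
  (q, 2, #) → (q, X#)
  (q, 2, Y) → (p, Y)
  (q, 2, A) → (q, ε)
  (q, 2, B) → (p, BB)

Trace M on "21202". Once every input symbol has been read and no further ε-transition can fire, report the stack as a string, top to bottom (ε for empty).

Y#

(p, 21202, #)
  read 2, top #: go to p, push # → (p, 1202, #)
  read 1, top #: go to q, push AB# → (q, 202, AB#)
  read 2, top A: go to q, push ε → (q, 02, B#)
  read 0, top B: go to p, push AY → (p, 2, AY#)
  read 2, top A: go to p, push ε → (p, ε, Y#)
All input consumed in state p with stack Y#.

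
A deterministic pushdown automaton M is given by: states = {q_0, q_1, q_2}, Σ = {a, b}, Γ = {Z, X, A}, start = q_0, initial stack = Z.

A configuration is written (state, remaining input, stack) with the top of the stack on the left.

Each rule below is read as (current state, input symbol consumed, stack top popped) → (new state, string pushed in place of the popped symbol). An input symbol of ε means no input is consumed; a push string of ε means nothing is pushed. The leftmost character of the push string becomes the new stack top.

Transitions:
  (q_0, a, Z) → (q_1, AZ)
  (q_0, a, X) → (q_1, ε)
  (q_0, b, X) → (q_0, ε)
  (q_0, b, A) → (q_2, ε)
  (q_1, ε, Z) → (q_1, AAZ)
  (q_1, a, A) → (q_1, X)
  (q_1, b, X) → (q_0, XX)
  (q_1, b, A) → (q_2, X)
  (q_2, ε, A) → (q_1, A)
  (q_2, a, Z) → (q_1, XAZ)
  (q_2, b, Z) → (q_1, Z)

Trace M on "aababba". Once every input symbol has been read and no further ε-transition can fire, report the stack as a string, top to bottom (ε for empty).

(q_0, aababba, Z)
  read a, top Z: go to q_1, push AZ → (q_1, ababba, AZ)
  read a, top A: go to q_1, push X → (q_1, babba, XZ)
  read b, top X: go to q_0, push XX → (q_0, abba, XXZ)
  read a, top X: go to q_1, push ε → (q_1, bba, XZ)
  read b, top X: go to q_0, push XX → (q_0, ba, XXZ)
  read b, top X: go to q_0, push ε → (q_0, a, XZ)
  read a, top X: go to q_1, push ε → (q_1, ε, Z)
  ε-move, top Z: go to q_1, push AAZ → (q_1, ε, AAZ)
All input consumed in state q_1 with stack AAZ.

AAZ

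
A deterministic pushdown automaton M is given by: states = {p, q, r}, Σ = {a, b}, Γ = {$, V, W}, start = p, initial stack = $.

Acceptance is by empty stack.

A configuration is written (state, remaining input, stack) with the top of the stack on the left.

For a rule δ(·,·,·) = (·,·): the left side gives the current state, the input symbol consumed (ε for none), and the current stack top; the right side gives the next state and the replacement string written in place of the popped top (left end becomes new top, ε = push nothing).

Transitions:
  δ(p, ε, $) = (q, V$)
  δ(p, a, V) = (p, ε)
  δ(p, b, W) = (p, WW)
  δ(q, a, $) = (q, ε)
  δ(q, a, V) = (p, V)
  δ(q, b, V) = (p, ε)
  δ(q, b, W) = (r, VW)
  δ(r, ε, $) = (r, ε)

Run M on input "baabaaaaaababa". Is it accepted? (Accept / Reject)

(p, baabaaaaaababa, $)
  ε-move, top $: go to q, push V$ → (q, baabaaaaaababa, V$)
  read b, top V: go to p, push ε → (p, aabaaaaaababa, $)
  ε-move, top $: go to q, push V$ → (q, aabaaaaaababa, V$)
  read a, top V: go to p, push V → (p, abaaaaaababa, V$)
  read a, top V: go to p, push ε → (p, baaaaaababa, $)
  ε-move, top $: go to q, push V$ → (q, baaaaaababa, V$)
  read b, top V: go to p, push ε → (p, aaaaaababa, $)
  ε-move, top $: go to q, push V$ → (q, aaaaaababa, V$)
  read a, top V: go to p, push V → (p, aaaaababa, V$)
  read a, top V: go to p, push ε → (p, aaaababa, $)
  ε-move, top $: go to q, push V$ → (q, aaaababa, V$)
  read a, top V: go to p, push V → (p, aaababa, V$)
  read a, top V: go to p, push ε → (p, aababa, $)
  ε-move, top $: go to q, push V$ → (q, aababa, V$)
  read a, top V: go to p, push V → (p, ababa, V$)
  read a, top V: go to p, push ε → (p, baba, $)
  ε-move, top $: go to q, push V$ → (q, baba, V$)
  read b, top V: go to p, push ε → (p, aba, $)
  ε-move, top $: go to q, push V$ → (q, aba, V$)
  read a, top V: go to p, push V → (p, ba, V$)
No transition applies at (p, ba, V$); input not fully consumed.

Reject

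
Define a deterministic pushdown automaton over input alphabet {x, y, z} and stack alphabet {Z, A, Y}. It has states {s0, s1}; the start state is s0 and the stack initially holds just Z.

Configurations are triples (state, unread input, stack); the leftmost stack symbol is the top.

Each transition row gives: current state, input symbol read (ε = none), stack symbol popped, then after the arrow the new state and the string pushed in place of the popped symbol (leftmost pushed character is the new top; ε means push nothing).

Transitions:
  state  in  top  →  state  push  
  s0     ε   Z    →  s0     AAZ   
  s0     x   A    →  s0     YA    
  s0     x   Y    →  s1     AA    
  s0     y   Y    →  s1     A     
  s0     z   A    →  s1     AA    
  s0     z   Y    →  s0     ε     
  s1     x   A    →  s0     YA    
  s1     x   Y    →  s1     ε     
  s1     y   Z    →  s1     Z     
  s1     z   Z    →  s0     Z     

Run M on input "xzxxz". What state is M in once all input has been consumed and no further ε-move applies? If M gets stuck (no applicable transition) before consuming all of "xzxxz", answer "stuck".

stuck

(s0, xzxxz, Z)
  ε-move, top Z: go to s0, push AAZ → (s0, xzxxz, AAZ)
  read x, top A: go to s0, push YA → (s0, zxxz, YAAZ)
  read z, top Y: go to s0, push ε → (s0, xxz, AAZ)
  read x, top A: go to s0, push YA → (s0, xz, YAAZ)
  read x, top Y: go to s1, push AA → (s1, z, AAAAZ)
No transition for (s1, z, top A); M blocks with input z remaining.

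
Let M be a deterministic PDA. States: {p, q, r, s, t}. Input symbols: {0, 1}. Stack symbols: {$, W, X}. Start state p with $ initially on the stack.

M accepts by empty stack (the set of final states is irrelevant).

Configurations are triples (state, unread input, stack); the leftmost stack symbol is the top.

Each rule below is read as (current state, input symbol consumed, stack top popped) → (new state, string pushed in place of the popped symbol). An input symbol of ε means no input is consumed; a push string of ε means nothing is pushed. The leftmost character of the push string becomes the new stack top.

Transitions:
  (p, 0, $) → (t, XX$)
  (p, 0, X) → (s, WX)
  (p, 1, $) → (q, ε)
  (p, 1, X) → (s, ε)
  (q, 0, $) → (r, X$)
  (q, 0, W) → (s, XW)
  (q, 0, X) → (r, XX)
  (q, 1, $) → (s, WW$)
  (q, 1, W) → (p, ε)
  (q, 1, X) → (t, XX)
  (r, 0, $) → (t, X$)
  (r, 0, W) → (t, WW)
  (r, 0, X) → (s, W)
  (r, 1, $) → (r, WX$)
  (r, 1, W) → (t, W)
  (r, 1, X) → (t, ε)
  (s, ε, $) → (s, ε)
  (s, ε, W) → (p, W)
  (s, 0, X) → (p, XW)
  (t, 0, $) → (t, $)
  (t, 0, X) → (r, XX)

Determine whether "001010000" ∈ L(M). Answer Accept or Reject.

Reject

(p, 001010000, $)
  read 0, top $: go to t, push XX$ → (t, 01010000, XX$)
  read 0, top X: go to r, push XX → (r, 1010000, XXX$)
  read 1, top X: go to t, push ε → (t, 010000, XX$)
  read 0, top X: go to r, push XX → (r, 10000, XXX$)
  read 1, top X: go to t, push ε → (t, 0000, XX$)
  read 0, top X: go to r, push XX → (r, 000, XXX$)
  read 0, top X: go to s, push W → (s, 00, WXX$)
  ε-move, top W: go to p, push W → (p, 00, WXX$)
No transition applies at (p, 00, WXX$); input not fully consumed.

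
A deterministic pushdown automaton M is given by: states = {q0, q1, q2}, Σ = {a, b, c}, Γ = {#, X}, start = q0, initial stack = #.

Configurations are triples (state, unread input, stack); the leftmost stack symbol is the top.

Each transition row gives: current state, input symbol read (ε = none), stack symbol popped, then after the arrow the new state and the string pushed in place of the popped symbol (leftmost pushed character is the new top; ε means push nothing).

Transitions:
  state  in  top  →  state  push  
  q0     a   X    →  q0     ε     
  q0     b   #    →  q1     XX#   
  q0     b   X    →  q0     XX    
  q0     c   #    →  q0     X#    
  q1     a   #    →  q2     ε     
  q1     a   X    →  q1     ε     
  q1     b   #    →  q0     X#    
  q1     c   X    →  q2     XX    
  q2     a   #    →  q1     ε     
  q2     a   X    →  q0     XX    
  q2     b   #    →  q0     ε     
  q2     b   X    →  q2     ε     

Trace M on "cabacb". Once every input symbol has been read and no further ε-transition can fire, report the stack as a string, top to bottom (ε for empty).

(q0, cabacb, #) ⊢ (q0, abacb, X#) ⊢ (q0, bacb, #) ⊢ (q1, acb, XX#) ⊢ (q1, cb, X#) ⊢ (q2, b, XX#) ⊢ (q2, ε, X#)
All input consumed in state q2 with stack X#.

X#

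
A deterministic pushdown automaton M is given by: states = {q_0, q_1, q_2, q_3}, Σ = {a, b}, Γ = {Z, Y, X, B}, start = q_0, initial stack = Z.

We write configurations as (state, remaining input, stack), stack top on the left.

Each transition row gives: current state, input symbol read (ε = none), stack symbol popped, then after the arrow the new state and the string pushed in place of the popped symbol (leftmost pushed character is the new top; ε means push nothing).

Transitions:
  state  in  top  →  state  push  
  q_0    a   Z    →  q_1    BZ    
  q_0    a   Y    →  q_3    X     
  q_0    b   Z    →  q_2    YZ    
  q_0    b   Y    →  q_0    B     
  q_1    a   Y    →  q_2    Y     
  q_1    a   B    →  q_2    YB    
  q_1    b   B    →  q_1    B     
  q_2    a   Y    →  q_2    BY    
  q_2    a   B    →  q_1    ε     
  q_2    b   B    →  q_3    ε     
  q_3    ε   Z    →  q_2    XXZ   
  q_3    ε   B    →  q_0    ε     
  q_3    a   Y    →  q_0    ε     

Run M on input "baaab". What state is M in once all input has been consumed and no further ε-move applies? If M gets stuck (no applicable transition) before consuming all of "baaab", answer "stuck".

(q_0, baaab, Z)
  read b, top Z: go to q_2, push YZ → (q_2, aaab, YZ)
  read a, top Y: go to q_2, push BY → (q_2, aab, BYZ)
  read a, top B: go to q_1, push ε → (q_1, ab, YZ)
  read a, top Y: go to q_2, push Y → (q_2, b, YZ)
No transition for (q_2, b, top Y); M blocks with input b remaining.

stuck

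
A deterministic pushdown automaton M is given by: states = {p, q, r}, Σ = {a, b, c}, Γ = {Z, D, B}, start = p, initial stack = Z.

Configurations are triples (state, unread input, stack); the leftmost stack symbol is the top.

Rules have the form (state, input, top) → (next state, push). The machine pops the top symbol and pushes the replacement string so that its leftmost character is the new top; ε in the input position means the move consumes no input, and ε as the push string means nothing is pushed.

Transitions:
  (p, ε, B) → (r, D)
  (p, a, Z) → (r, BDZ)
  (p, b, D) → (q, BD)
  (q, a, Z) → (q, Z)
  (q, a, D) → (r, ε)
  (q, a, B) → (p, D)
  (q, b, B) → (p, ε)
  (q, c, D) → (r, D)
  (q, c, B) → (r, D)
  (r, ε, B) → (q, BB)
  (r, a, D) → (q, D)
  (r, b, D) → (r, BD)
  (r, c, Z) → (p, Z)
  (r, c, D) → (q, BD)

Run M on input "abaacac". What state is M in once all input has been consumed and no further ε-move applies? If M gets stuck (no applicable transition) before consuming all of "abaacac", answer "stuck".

(p, abaacac, Z)
  read a, top Z: go to r, push BDZ → (r, baacac, BDZ)
  ε-move, top B: go to q, push BB → (q, baacac, BBDZ)
  read b, top B: go to p, push ε → (p, aacac, BDZ)
  ε-move, top B: go to r, push D → (r, aacac, DDZ)
  read a, top D: go to q, push D → (q, acac, DDZ)
  read a, top D: go to r, push ε → (r, cac, DZ)
  read c, top D: go to q, push BD → (q, ac, BDZ)
  read a, top B: go to p, push D → (p, c, DDZ)
No transition for (p, c, top D); M blocks with input c remaining.

stuck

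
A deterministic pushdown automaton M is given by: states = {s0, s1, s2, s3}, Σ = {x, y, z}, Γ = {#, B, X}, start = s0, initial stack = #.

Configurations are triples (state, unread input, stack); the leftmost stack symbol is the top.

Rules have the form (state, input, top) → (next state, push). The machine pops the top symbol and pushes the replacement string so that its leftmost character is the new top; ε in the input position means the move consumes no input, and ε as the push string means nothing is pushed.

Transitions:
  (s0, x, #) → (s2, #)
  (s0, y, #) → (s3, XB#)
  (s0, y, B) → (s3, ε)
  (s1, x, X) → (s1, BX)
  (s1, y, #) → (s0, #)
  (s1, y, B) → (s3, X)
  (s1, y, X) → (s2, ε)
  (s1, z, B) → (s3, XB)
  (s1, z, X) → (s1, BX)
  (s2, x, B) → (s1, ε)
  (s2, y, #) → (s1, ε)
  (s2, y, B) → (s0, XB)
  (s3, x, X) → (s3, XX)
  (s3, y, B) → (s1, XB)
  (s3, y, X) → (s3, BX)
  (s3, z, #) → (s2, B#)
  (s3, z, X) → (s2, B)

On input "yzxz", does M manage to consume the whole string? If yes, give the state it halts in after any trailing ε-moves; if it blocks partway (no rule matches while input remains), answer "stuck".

(s0, yzxz, #)
  read y, top #: go to s3, push XB# → (s3, zxz, XB#)
  read z, top X: go to s2, push B → (s2, xz, BB#)
  read x, top B: go to s1, push ε → (s1, z, B#)
  read z, top B: go to s3, push XB → (s3, ε, XB#)
All input consumed; M is in state s3.

s3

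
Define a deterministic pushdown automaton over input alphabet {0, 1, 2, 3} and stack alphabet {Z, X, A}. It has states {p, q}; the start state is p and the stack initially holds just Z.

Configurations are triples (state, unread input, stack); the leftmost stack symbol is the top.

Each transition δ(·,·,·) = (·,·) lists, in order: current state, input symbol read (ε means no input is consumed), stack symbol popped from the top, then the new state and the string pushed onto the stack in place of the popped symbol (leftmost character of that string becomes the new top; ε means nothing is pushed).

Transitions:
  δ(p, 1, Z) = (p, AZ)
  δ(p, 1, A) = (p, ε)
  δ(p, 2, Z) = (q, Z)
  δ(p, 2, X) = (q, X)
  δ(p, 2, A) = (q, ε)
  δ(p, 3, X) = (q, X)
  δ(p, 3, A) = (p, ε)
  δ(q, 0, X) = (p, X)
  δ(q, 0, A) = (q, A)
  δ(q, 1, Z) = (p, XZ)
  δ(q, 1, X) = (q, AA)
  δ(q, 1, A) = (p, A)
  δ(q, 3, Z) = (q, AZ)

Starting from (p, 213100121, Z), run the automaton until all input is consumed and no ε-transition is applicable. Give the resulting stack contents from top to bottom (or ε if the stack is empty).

AZ

(p, 213100121, Z)
  read 2, top Z: go to q, push Z → (q, 13100121, Z)
  read 1, top Z: go to p, push XZ → (p, 3100121, XZ)
  read 3, top X: go to q, push X → (q, 100121, XZ)
  read 1, top X: go to q, push AA → (q, 00121, AAZ)
  read 0, top A: go to q, push A → (q, 0121, AAZ)
  read 0, top A: go to q, push A → (q, 121, AAZ)
  read 1, top A: go to p, push A → (p, 21, AAZ)
  read 2, top A: go to q, push ε → (q, 1, AZ)
  read 1, top A: go to p, push A → (p, ε, AZ)
All input consumed in state p with stack AZ.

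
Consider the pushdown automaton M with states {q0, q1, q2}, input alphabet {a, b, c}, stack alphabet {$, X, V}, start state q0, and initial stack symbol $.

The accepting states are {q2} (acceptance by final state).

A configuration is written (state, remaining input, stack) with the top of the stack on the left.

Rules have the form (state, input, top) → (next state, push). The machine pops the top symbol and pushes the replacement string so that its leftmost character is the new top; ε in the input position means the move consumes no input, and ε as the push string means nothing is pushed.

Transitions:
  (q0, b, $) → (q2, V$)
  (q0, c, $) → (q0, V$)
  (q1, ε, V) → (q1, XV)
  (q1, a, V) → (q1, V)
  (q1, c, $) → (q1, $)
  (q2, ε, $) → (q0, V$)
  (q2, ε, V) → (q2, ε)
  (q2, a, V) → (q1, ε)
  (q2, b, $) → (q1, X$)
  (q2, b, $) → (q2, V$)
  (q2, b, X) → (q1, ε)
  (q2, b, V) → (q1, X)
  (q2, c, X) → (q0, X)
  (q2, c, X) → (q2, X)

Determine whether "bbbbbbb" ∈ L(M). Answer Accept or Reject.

Accept

One accepting computation: (q0, bbbbbbb, $) ⊢ (q2, bbbbbb, V$) ⊢ (q2, bbbbbb, $) ⊢ (q2, bbbbb, V$) ⊢ (q2, bbbbb, $) ⊢ (q2, bbbb, V$) ⊢ (q2, bbbb, $) ⊢ (q2, bbb, V$) ⊢ (q2, bbb, $) ⊢ (q2, bb, V$) ⊢ (q2, bb, $) ⊢ (q2, b, V$) ⊢ (q2, b, $) ⊢ (q2, ε, V$)
All input consumed and state q2 ∈ F.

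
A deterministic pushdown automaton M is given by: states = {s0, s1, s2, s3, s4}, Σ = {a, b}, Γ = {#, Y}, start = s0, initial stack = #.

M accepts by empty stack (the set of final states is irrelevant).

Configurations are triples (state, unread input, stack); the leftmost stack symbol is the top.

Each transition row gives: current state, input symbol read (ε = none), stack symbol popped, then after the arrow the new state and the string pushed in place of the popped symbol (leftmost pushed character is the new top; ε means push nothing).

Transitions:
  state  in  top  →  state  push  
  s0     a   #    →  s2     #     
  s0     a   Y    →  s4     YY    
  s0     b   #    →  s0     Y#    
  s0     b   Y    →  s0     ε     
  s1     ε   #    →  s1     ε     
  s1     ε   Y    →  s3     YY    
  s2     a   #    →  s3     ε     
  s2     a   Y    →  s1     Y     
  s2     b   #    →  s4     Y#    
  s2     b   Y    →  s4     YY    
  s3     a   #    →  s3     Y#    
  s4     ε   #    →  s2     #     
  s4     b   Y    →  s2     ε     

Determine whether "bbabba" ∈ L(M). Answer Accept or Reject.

Accept

(s0, bbabba, #)
  read b, top #: go to s0, push Y# → (s0, babba, Y#)
  read b, top Y: go to s0, push ε → (s0, abba, #)
  read a, top #: go to s2, push # → (s2, bba, #)
  read b, top #: go to s4, push Y# → (s4, ba, Y#)
  read b, top Y: go to s2, push ε → (s2, a, #)
  read a, top #: go to s3, push ε → (s3, ε, ε)
All input consumed and the stack is empty.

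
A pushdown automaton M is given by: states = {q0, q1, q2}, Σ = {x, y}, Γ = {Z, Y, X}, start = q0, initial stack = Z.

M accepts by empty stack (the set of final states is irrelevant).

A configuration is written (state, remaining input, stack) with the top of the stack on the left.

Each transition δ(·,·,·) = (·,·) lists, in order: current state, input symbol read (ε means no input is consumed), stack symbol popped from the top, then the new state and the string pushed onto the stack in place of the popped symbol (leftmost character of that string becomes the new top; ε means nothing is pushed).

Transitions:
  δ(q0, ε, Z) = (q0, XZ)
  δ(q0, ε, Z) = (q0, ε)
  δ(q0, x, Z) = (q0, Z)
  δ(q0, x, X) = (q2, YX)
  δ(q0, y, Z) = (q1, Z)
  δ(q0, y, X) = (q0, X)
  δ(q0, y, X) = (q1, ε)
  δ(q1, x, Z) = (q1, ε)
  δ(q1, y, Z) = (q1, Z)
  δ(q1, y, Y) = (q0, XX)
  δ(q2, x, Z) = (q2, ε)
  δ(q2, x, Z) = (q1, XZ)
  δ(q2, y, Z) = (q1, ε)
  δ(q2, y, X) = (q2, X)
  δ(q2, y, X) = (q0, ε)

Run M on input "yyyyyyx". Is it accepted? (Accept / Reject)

Accept

One accepting computation: (q0, yyyyyyx, Z) ⊢ (q1, yyyyyx, Z) ⊢ (q1, yyyyx, Z) ⊢ (q1, yyyx, Z) ⊢ (q1, yyx, Z) ⊢ (q1, yx, Z) ⊢ (q1, x, Z) ⊢ (q1, ε, ε)
All input consumed and the stack is empty.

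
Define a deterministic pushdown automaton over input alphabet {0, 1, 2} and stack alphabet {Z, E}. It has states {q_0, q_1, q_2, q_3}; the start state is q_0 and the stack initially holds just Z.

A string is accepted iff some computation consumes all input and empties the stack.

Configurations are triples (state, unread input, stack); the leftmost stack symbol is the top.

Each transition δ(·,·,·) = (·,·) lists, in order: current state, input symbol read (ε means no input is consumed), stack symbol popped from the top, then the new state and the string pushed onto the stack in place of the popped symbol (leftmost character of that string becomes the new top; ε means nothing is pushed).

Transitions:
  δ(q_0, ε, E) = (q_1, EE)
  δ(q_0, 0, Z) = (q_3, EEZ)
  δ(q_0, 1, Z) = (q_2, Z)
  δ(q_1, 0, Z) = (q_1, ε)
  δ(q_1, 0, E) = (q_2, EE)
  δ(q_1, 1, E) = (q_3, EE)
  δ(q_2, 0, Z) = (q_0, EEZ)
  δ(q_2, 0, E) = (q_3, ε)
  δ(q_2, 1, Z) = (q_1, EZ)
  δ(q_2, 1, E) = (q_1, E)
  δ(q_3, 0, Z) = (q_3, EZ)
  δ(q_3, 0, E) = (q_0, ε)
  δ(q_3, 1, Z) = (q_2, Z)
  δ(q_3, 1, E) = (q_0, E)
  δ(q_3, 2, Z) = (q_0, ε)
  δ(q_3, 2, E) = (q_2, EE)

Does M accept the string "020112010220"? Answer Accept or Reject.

Reject

(q_0, 020112010220, Z)
  read 0, top Z: go to q_3, push EEZ → (q_3, 20112010220, EEZ)
  read 2, top E: go to q_2, push EE → (q_2, 0112010220, EEEZ)
  read 0, top E: go to q_3, push ε → (q_3, 112010220, EEZ)
  read 1, top E: go to q_0, push E → (q_0, 12010220, EEZ)
  ε-move, top E: go to q_1, push EE → (q_1, 12010220, EEEZ)
  read 1, top E: go to q_3, push EE → (q_3, 2010220, EEEEZ)
  read 2, top E: go to q_2, push EE → (q_2, 010220, EEEEEZ)
  read 0, top E: go to q_3, push ε → (q_3, 10220, EEEEZ)
  read 1, top E: go to q_0, push E → (q_0, 0220, EEEEZ)
  ε-move, top E: go to q_1, push EE → (q_1, 0220, EEEEEZ)
  read 0, top E: go to q_2, push EE → (q_2, 220, EEEEEEZ)
No transition applies at (q_2, 220, EEEEEEZ); input not fully consumed.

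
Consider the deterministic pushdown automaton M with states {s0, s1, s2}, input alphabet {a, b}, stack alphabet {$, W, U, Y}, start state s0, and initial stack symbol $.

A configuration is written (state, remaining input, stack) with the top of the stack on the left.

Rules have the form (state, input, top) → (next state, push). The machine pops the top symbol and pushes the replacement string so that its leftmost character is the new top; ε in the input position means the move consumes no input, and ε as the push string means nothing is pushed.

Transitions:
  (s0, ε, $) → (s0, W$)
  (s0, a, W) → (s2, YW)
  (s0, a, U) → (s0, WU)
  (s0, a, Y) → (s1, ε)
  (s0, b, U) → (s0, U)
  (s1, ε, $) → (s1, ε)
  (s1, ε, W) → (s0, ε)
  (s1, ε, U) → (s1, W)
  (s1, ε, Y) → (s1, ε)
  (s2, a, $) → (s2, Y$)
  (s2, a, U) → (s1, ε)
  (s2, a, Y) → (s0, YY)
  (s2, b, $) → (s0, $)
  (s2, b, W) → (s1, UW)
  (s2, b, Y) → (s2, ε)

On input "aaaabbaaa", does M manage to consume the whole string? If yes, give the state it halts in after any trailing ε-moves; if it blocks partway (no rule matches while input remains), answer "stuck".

s0

(s0, aaaabbaaa, $)
  ε-move, top $: go to s0, push W$ → (s0, aaaabbaaa, W$)
  read a, top W: go to s2, push YW → (s2, aaabbaaa, YW$)
  read a, top Y: go to s0, push YY → (s0, aabbaaa, YYW$)
  read a, top Y: go to s1, push ε → (s1, abbaaa, YW$)
  ε-move, top Y: go to s1, push ε → (s1, abbaaa, W$)
  ε-move, top W: go to s0, push ε → (s0, abbaaa, $)
  ε-move, top $: go to s0, push W$ → (s0, abbaaa, W$)
  read a, top W: go to s2, push YW → (s2, bbaaa, YW$)
  read b, top Y: go to s2, push ε → (s2, baaa, W$)
  read b, top W: go to s1, push UW → (s1, aaa, UW$)
  ε-move, top U: go to s1, push W → (s1, aaa, WW$)
  ε-move, top W: go to s0, push ε → (s0, aaa, W$)
  read a, top W: go to s2, push YW → (s2, aa, YW$)
  read a, top Y: go to s0, push YY → (s0, a, YYW$)
  read a, top Y: go to s1, push ε → (s1, ε, YW$)
  ε-move, top Y: go to s1, push ε → (s1, ε, W$)
  ε-move, top W: go to s0, push ε → (s0, ε, $)
  ε-move, top $: go to s0, push W$ → (s0, ε, W$)
All input consumed; M is in state s0.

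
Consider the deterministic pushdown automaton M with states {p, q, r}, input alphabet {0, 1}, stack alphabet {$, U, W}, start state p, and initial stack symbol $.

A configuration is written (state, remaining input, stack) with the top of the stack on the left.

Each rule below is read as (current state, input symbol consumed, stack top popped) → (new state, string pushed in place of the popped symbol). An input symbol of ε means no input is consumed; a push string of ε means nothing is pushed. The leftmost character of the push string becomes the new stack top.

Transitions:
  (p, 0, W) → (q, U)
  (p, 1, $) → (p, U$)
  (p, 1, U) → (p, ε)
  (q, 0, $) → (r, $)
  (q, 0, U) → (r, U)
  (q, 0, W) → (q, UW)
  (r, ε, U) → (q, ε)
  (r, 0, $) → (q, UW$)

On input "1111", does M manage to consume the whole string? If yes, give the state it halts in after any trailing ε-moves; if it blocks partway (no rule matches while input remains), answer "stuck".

p

(p, 1111, $)
  read 1, top $: go to p, push U$ → (p, 111, U$)
  read 1, top U: go to p, push ε → (p, 11, $)
  read 1, top $: go to p, push U$ → (p, 1, U$)
  read 1, top U: go to p, push ε → (p, ε, $)
All input consumed; M is in state p.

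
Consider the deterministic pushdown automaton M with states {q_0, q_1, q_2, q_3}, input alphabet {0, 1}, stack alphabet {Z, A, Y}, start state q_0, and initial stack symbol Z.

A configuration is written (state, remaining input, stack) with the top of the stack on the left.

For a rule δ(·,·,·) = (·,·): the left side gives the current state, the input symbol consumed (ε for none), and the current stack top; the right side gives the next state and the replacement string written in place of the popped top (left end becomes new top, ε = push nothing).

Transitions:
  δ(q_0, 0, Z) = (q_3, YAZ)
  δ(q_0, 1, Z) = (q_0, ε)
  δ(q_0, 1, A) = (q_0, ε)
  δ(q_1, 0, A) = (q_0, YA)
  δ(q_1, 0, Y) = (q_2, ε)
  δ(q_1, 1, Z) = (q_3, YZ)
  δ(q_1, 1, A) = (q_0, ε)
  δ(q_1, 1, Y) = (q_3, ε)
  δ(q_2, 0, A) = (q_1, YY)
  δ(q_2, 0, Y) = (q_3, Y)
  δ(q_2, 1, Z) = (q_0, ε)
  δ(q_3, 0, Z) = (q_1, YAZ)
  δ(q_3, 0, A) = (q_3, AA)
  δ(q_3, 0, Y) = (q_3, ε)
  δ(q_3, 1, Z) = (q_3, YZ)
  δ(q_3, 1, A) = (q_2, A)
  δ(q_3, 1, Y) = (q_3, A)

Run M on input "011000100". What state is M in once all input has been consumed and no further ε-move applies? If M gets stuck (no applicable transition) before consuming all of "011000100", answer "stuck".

(q_0, 011000100, Z)
  read 0, top Z: go to q_3, push YAZ → (q_3, 11000100, YAZ)
  read 1, top Y: go to q_3, push A → (q_3, 1000100, AAZ)
  read 1, top A: go to q_2, push A → (q_2, 000100, AAZ)
  read 0, top A: go to q_1, push YY → (q_1, 00100, YYAZ)
  read 0, top Y: go to q_2, push ε → (q_2, 0100, YAZ)
  read 0, top Y: go to q_3, push Y → (q_3, 100, YAZ)
  read 1, top Y: go to q_3, push A → (q_3, 00, AAZ)
  read 0, top A: go to q_3, push AA → (q_3, 0, AAAZ)
  read 0, top A: go to q_3, push AA → (q_3, ε, AAAAZ)
All input consumed; M is in state q_3.

q_3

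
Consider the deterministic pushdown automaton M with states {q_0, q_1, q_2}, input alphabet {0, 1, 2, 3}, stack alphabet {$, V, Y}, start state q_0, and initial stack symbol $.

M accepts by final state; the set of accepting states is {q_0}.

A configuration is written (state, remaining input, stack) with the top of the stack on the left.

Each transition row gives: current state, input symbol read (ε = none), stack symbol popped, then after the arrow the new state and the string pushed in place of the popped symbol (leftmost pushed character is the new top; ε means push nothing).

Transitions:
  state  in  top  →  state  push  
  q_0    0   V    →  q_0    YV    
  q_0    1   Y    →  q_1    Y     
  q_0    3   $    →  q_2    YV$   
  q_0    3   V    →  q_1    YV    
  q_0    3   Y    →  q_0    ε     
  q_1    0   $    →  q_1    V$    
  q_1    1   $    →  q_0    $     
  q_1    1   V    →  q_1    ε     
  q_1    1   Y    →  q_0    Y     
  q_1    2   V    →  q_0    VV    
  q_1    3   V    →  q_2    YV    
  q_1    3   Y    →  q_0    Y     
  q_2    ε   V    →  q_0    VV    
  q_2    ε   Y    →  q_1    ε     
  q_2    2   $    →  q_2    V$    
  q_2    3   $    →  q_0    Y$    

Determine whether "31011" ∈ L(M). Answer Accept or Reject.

Accept

(q_0, 31011, $)
  read 3, top $: go to q_2, push YV$ → (q_2, 1011, YV$)
  ε-move, top Y: go to q_1, push ε → (q_1, 1011, V$)
  read 1, top V: go to q_1, push ε → (q_1, 011, $)
  read 0, top $: go to q_1, push V$ → (q_1, 11, V$)
  read 1, top V: go to q_1, push ε → (q_1, 1, $)
  read 1, top $: go to q_0, push $ → (q_0, ε, $)
All input consumed; state q_0 ∈ F.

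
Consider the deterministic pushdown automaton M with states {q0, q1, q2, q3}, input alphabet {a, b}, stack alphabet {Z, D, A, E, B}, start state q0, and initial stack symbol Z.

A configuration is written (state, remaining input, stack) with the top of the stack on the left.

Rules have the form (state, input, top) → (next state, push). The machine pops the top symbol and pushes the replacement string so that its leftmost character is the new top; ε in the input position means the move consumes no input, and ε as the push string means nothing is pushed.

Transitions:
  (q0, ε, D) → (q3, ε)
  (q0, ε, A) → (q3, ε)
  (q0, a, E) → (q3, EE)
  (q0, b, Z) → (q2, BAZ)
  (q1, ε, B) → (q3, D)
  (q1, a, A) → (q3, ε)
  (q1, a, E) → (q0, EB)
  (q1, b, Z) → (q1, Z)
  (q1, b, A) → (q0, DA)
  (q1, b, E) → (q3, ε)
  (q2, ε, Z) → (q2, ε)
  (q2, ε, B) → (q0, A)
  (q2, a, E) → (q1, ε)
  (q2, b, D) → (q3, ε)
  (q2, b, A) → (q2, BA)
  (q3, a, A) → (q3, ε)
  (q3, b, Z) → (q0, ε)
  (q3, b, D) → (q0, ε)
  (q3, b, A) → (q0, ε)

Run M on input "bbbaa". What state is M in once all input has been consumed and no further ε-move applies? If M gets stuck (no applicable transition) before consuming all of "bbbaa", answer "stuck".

stuck

(q0, bbbaa, Z)
  read b, top Z: go to q2, push BAZ → (q2, bbaa, BAZ)
  ε-move, top B: go to q0, push A → (q0, bbaa, AAZ)
  ε-move, top A: go to q3, push ε → (q3, bbaa, AZ)
  read b, top A: go to q0, push ε → (q0, baa, Z)
  read b, top Z: go to q2, push BAZ → (q2, aa, BAZ)
  ε-move, top B: go to q0, push A → (q0, aa, AAZ)
  ε-move, top A: go to q3, push ε → (q3, aa, AZ)
  read a, top A: go to q3, push ε → (q3, a, Z)
No transition for (q3, a, top Z); M blocks with input a remaining.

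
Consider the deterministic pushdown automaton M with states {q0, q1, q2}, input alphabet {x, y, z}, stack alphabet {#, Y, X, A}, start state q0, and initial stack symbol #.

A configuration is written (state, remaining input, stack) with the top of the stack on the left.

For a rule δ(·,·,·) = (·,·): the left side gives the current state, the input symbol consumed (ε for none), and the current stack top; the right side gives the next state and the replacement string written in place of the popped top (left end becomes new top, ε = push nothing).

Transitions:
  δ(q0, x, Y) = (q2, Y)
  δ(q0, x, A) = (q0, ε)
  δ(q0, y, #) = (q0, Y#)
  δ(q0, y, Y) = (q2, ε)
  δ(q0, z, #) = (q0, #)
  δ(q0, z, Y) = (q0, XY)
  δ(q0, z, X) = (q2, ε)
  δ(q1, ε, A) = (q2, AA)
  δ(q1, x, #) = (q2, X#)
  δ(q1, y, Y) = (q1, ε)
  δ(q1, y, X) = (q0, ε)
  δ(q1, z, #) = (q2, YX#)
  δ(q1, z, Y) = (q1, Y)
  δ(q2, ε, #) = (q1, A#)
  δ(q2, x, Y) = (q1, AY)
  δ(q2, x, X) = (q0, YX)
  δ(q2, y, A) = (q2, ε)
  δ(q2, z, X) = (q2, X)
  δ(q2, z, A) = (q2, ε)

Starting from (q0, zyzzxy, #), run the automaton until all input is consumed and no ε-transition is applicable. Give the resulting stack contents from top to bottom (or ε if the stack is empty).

(q0, zyzzxy, #) ⊢ (q0, yzzxy, #) ⊢ (q0, zzxy, Y#) ⊢ (q0, zxy, XY#) ⊢ (q2, xy, Y#) ⊢ (q1, y, AY#) ⊢ (q2, y, AAY#) ⊢ (q2, ε, AY#)
All input consumed in state q2 with stack AY#.

AY#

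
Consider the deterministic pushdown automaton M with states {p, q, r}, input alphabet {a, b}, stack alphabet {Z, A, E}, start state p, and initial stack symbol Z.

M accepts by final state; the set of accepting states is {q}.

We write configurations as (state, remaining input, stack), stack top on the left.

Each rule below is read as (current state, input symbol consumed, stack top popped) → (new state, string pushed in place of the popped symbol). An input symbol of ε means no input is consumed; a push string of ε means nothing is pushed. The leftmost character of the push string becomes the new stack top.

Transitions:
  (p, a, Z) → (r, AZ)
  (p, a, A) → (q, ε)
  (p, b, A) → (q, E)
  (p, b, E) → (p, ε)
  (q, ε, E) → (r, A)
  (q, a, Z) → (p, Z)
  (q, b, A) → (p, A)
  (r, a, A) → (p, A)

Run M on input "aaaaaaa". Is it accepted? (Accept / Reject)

Accept

(p, aaaaaaa, Z)
  read a, top Z: go to r, push AZ → (r, aaaaaa, AZ)
  read a, top A: go to p, push A → (p, aaaaa, AZ)
  read a, top A: go to q, push ε → (q, aaaa, Z)
  read a, top Z: go to p, push Z → (p, aaa, Z)
  read a, top Z: go to r, push AZ → (r, aa, AZ)
  read a, top A: go to p, push A → (p, a, AZ)
  read a, top A: go to q, push ε → (q, ε, Z)
All input consumed; state q ∈ F.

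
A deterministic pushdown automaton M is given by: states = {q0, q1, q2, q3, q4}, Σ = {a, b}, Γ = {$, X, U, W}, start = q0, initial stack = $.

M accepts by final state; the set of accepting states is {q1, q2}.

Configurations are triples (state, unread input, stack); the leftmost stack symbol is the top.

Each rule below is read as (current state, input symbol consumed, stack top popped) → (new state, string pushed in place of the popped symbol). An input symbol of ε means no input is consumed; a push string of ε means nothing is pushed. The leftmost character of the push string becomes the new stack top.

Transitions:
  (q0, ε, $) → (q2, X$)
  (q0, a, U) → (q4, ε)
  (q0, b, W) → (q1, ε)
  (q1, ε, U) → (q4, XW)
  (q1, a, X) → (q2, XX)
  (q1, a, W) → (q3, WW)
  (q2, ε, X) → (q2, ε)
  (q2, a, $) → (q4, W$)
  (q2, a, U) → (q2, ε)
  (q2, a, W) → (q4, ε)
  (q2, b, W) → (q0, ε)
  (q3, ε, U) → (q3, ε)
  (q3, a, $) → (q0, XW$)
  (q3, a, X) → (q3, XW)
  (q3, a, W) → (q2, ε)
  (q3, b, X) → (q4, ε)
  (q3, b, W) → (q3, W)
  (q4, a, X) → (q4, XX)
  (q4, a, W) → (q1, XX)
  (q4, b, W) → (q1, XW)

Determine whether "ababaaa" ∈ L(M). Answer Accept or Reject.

(q0, ababaaa, $)
  ε-move, top $: go to q2, push X$ → (q2, ababaaa, X$)
  ε-move, top X: go to q2, push ε → (q2, ababaaa, $)
  read a, top $: go to q4, push W$ → (q4, babaaa, W$)
  read b, top W: go to q1, push XW → (q1, abaaa, XW$)
  read a, top X: go to q2, push XX → (q2, baaa, XXW$)
  ε-move, top X: go to q2, push ε → (q2, baaa, XW$)
  ε-move, top X: go to q2, push ε → (q2, baaa, W$)
  read b, top W: go to q0, push ε → (q0, aaa, $)
  ε-move, top $: go to q2, push X$ → (q2, aaa, X$)
  ε-move, top X: go to q2, push ε → (q2, aaa, $)
  read a, top $: go to q4, push W$ → (q4, aa, W$)
  read a, top W: go to q1, push XX → (q1, a, XX$)
  read a, top X: go to q2, push XX → (q2, ε, XXX$)
All input consumed; state q2 ∈ F.

Accept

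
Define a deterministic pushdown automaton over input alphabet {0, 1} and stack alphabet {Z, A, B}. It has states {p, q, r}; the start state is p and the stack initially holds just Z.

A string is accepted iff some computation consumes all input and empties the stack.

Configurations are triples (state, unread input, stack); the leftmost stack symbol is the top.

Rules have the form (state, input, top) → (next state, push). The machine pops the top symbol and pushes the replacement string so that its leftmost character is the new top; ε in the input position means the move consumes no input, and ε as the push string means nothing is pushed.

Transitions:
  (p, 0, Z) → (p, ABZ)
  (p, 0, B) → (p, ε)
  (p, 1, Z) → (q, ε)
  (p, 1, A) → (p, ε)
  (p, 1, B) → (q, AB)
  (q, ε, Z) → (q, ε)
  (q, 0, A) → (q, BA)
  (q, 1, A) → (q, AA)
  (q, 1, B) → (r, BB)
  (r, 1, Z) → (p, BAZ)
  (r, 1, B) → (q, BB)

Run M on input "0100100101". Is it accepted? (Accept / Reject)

(p, 0100100101, Z)
  read 0, top Z: go to p, push ABZ → (p, 100100101, ABZ)
  read 1, top A: go to p, push ε → (p, 00100101, BZ)
  read 0, top B: go to p, push ε → (p, 0100101, Z)
  read 0, top Z: go to p, push ABZ → (p, 100101, ABZ)
  read 1, top A: go to p, push ε → (p, 00101, BZ)
  read 0, top B: go to p, push ε → (p, 0101, Z)
  read 0, top Z: go to p, push ABZ → (p, 101, ABZ)
  read 1, top A: go to p, push ε → (p, 01, BZ)
  read 0, top B: go to p, push ε → (p, 1, Z)
  read 1, top Z: go to q, push ε → (q, ε, ε)
All input consumed and the stack is empty.

Accept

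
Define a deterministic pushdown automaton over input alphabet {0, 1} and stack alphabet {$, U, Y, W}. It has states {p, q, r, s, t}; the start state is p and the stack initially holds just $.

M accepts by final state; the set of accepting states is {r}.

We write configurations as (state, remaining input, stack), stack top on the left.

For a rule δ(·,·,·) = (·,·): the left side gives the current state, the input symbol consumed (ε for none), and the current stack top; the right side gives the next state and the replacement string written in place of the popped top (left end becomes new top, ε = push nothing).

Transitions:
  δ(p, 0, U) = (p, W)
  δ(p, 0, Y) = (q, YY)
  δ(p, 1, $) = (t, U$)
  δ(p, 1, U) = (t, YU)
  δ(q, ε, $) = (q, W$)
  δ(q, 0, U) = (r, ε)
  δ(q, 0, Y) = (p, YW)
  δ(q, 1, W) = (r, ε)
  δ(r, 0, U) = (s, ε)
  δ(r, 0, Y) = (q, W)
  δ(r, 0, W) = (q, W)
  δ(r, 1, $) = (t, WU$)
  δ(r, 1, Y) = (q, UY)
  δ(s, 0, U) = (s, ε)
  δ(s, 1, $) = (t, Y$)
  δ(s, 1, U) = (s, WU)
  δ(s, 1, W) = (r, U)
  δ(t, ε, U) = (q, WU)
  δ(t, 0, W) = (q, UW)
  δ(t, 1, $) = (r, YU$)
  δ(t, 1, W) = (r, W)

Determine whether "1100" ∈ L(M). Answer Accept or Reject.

Reject

(p, 1100, $)
  read 1, top $: go to t, push U$ → (t, 100, U$)
  ε-move, top U: go to q, push WU → (q, 100, WU$)
  read 1, top W: go to r, push ε → (r, 00, U$)
  read 0, top U: go to s, push ε → (s, 0, $)
No transition applies at (s, 0, $); input not fully consumed.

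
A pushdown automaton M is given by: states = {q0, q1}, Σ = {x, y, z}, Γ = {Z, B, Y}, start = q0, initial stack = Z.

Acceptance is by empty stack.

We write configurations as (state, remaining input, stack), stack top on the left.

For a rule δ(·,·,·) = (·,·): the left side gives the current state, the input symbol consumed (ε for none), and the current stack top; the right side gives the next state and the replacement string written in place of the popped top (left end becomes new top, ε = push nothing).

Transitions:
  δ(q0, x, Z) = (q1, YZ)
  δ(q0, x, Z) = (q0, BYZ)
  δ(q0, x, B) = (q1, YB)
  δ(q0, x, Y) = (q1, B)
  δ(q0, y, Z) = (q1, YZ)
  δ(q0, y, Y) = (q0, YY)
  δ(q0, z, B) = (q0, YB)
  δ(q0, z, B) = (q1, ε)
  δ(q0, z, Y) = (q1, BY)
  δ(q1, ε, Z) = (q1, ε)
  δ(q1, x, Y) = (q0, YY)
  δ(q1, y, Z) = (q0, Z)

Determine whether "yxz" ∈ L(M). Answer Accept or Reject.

No computation consumes all input and empties the stack.

Reject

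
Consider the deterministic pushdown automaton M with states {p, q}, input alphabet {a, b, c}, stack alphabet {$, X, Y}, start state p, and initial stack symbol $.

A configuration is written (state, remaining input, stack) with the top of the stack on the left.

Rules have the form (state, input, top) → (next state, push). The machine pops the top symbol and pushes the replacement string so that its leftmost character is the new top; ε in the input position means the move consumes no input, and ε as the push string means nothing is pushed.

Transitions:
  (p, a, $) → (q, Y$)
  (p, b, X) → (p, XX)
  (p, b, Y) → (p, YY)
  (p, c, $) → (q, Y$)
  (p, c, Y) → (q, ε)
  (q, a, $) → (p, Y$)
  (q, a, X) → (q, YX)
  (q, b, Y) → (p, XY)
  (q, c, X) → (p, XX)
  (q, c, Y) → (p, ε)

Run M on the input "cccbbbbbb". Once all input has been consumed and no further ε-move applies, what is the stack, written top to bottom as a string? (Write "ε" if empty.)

XXXXXXY$

(p, cccbbbbbb, $)
  read c, top $: go to q, push Y$ → (q, ccbbbbbb, Y$)
  read c, top Y: go to p, push ε → (p, cbbbbbb, $)
  read c, top $: go to q, push Y$ → (q, bbbbbb, Y$)
  read b, top Y: go to p, push XY → (p, bbbbb, XY$)
  read b, top X: go to p, push XX → (p, bbbb, XXY$)
  read b, top X: go to p, push XX → (p, bbb, XXXY$)
  read b, top X: go to p, push XX → (p, bb, XXXXY$)
  read b, top X: go to p, push XX → (p, b, XXXXXY$)
  read b, top X: go to p, push XX → (p, ε, XXXXXXY$)
All input consumed in state p with stack XXXXXXY$.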